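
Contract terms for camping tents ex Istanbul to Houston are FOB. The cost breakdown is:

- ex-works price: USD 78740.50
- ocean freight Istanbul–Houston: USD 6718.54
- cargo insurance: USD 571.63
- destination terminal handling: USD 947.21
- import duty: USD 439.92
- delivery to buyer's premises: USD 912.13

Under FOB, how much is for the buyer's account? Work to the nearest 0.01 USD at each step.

FOB: the seller bears costs until goods are on board at the origin port; the buyer bears freight, insurance and all costs thereafter.
Seller's account: goods 78740.50 = 78740.50
Buyer's account: freight 6718.54 + insurance 571.63 + destination terminal 947.21 + duty 439.92 + delivery 912.13 = 9589.43

Buyer's account: USD 9589.43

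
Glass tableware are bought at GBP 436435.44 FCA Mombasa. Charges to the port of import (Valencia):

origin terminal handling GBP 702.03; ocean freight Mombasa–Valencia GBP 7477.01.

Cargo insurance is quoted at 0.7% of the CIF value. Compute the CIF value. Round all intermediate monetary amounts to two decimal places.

Let C be the CIF value. C = FCA price + pre-shipment costs + freight + 0.7% × C
C − 0.7% × C = 436435.44 + 702.03 + 7477.01
0.993 × C = 444614.48
C = 444614.48 / 0.993 = 447748.72
Insurance premium = 0.7% × 447748.72 = 3134.24

CIF value: GBP 447748.72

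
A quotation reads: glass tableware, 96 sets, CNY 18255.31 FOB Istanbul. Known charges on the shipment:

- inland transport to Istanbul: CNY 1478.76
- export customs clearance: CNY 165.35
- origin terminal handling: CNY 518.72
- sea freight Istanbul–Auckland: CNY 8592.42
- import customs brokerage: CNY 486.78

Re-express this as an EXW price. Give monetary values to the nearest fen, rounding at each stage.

Not relevant to the conversion: freight, brokerage — on the buyer under both terms; not part of either seller's price.
From FOB to EXW, the seller no longer bears: inland to port, export clearance, origin terminal.
EXW price = 18255.31 − 1478.76 − 165.35 − 518.72 = 16092.48

EXW price: CNY 16092.48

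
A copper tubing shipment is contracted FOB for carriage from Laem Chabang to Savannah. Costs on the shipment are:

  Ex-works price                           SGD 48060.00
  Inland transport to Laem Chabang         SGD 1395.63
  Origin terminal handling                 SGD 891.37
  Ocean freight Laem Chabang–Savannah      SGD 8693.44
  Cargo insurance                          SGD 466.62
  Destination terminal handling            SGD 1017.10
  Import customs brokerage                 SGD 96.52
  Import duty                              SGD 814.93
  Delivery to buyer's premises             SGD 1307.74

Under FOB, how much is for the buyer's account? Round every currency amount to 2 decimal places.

Buyer's account: SGD 12396.35

FOB: the seller bears costs until goods are on board at the origin port; the buyer bears freight, insurance and all costs thereafter.
Seller's account: goods 48060.00 + inland to port 1395.63 + origin terminal 891.37 = 50347.00
Buyer's account: freight 8693.44 + insurance 466.62 + destination terminal 1017.10 + brokerage 96.52 + duty 814.93 + delivery 1307.74 = 12396.35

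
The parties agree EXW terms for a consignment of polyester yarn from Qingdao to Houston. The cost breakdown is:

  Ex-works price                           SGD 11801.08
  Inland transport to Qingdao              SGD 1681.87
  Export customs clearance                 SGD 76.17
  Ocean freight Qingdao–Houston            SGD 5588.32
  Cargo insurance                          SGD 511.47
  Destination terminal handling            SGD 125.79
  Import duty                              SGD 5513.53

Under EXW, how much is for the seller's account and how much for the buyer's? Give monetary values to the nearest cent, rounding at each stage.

EXW: the seller makes goods available at their premises; the buyer bears all onward costs.
Seller's account: goods 11801.08 = 11801.08
Buyer's account: inland to port 1681.87 + export clearance 76.17 + freight 5588.32 + insurance 511.47 + destination terminal 125.79 + duty 5513.53 = 13497.15

Seller: SGD 11801.08; buyer: SGD 13497.15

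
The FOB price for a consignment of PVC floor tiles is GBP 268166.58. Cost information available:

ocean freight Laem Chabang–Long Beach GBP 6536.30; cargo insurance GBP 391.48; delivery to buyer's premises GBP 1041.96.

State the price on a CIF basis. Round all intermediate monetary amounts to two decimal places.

Not relevant to the conversion: delivery — on the buyer under both terms; not part of either seller's price.
From FOB to CIF, the seller additionally bears: freight, insurance.
CIF price = 268166.58 + 6536.30 + 391.48 = 275094.36

CIF price: GBP 275094.36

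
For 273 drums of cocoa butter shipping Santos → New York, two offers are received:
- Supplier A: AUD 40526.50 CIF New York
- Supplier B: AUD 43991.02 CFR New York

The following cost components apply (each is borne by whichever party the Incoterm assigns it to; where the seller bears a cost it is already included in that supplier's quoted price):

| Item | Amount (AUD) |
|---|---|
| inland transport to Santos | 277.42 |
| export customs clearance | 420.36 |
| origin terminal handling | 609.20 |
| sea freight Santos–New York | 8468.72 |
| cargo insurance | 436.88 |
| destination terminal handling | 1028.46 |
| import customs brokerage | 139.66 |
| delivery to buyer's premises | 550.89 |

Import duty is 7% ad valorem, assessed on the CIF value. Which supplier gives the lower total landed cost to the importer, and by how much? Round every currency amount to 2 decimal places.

Supplier A (CIF):
The CIF price already equals the CIF value: 40526.50
Import duty = 40526.50 × 7% = 2836.86
Buyer bears (A): 1028.46 + 139.66 + 550.89 = 1719.01
Landed cost (A) = invoice 40526.50 + 1719.01 + duty 2836.86 = 45082.37
Supplier B (CFR):
CIF value = CFR price + insurance = 43991.02 + 436.88 = 44427.90
Import duty = 44427.90 × 7% = 3109.95
Buyer bears (B): 436.88 + 1028.46 + 139.66 + 550.89 = 2155.89
Landed cost (B) = invoice 43991.02 + 2155.89 + duty 3109.95 = 49256.86
Difference = |45082.37 − 49256.86| = 4174.49

Supplier A is cheaper by AUD 4174.49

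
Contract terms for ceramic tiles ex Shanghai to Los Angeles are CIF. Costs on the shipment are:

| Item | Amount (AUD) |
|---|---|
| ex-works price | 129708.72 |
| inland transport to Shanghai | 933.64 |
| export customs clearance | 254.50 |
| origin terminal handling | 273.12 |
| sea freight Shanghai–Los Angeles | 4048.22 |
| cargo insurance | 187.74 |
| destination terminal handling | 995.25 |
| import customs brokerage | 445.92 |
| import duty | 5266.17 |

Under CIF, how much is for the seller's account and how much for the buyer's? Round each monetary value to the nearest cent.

Seller: AUD 135405.94; buyer: AUD 6707.34

CIF: the seller pays costs through ocean freight and marine insurance to the destination port.
Seller's account: goods 129708.72 + inland to port 933.64 + export clearance 254.50 + origin terminal 273.12 + freight 4048.22 + insurance 187.74 = 135405.94
Buyer's account: destination terminal 995.25 + brokerage 445.92 + duty 5266.17 = 6707.34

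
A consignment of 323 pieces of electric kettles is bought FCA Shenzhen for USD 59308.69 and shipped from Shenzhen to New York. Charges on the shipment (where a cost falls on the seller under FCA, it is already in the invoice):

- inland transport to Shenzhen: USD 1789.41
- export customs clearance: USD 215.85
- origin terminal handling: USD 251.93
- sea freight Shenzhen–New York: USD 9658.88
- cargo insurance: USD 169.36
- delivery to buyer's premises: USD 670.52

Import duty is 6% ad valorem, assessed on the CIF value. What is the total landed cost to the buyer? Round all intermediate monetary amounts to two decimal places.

FCA: the seller delivers export-cleared goods to the carrier; the buyer bears costs from that point.
Already in the invoice (seller's account under FCA): inland to port, export clearance — exclude.
CIF value = FCA price + origin terminal + freight + insurance = 59308.69 + 251.93 + 9658.88 + 169.36 = 69388.86
Import duty = 69388.86 × 6% = 4163.33
Buyer bears: origin terminal 251.93 + freight 9658.88 + insurance 169.36 + delivery 670.52 + duty 4163.33 = 14914.02
Landed cost = invoice 59308.69 + 14914.02 = 74222.71

Total landed cost: USD 74222.71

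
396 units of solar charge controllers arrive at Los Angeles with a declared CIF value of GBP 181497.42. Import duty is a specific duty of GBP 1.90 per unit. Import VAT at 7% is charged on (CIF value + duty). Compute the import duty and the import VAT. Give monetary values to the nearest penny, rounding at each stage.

Import duty: GBP 752.40; import VAT: GBP 12757.49

Import duty = 396 × 1.90 = 752.40
VAT base = CIF + duty = 181497.42 + 752.40 = 182249.82
Import VAT = 182249.82 × 7% = 12757.49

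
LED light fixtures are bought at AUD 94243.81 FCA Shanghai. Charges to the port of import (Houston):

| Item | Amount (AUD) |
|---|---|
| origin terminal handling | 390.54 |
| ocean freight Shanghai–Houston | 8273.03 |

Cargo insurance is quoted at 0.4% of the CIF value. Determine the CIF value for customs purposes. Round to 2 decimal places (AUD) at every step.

Let C be the CIF value. C = FCA price + pre-shipment costs + freight + 0.4% × C
C − 0.4% × C = 94243.81 + 390.54 + 8273.03
0.996 × C = 102907.38
C = 102907.38 / 0.996 = 103320.66
Insurance premium = 0.4% × 103320.66 = 413.28

CIF value: AUD 103320.66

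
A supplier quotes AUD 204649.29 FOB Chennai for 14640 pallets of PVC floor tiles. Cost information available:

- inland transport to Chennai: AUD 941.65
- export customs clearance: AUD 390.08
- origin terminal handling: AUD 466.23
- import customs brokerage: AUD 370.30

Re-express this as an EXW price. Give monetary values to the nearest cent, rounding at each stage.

Not relevant to the conversion: brokerage — on the buyer under both terms; not part of either seller's price.
From FOB to EXW, the seller no longer bears: inland to port, export clearance, origin terminal.
EXW price = 204649.29 − 941.65 − 390.08 − 466.23 = 202851.33

EXW price: AUD 202851.33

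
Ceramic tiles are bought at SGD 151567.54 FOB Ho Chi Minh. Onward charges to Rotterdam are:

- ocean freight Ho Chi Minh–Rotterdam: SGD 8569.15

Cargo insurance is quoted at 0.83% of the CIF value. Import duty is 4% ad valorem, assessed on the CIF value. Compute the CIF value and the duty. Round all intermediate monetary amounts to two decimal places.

CIF value: SGD 161476.95; import duty: SGD 6459.08

Let C be the CIF value. C = FOB price + freight + 0.83% × C
C − 0.83% × C = 151567.54 + 8569.15
0.9917 × C = 160136.69
C = 160136.69 / 0.9917 = 161476.95
Insurance premium = 0.83% × 161476.95 = 1340.26
Import duty = 161476.95 × 4% = 6459.08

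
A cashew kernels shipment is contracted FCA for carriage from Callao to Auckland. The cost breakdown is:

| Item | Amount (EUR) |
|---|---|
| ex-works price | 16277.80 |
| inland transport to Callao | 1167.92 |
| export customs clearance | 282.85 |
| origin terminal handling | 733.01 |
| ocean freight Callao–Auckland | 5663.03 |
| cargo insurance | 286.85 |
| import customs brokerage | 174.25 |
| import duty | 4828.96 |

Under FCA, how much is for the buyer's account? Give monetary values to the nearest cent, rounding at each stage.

Buyer's account: EUR 11686.10

FCA: the seller delivers export-cleared goods to the carrier; the buyer bears costs from that point.
Seller's account: goods 16277.80 + inland to port 1167.92 + export clearance 282.85 = 17728.57
Buyer's account: origin terminal 733.01 + freight 5663.03 + insurance 286.85 + brokerage 174.25 + duty 4828.96 = 11686.10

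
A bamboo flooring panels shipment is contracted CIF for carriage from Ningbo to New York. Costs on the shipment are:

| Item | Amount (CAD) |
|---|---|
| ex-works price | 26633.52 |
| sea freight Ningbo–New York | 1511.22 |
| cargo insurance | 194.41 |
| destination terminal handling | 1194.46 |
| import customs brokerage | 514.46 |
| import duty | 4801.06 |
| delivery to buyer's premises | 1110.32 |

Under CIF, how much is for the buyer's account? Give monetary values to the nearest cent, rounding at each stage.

CIF: the seller pays costs through ocean freight and marine insurance to the destination port.
Seller's account: goods 26633.52 + freight 1511.22 + insurance 194.41 = 28339.15
Buyer's account: destination terminal 1194.46 + brokerage 514.46 + duty 4801.06 + delivery 1110.32 = 7620.30

Buyer's account: CAD 7620.30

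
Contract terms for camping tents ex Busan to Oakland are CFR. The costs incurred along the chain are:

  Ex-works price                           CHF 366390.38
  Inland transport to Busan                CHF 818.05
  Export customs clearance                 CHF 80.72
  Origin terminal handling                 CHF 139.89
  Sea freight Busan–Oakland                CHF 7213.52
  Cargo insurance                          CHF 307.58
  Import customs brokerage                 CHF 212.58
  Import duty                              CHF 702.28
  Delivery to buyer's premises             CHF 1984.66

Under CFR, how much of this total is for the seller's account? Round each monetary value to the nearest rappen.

CFR: the seller pays costs through ocean freight to the destination port, but not insurance.
Seller's account: goods 366390.38 + inland to port 818.05 + export clearance 80.72 + origin terminal 139.89 + freight 7213.52 = 374642.56
Buyer's account: insurance 307.58 + brokerage 212.58 + duty 702.28 + delivery 1984.66 = 3207.10

Seller's account: CHF 374642.56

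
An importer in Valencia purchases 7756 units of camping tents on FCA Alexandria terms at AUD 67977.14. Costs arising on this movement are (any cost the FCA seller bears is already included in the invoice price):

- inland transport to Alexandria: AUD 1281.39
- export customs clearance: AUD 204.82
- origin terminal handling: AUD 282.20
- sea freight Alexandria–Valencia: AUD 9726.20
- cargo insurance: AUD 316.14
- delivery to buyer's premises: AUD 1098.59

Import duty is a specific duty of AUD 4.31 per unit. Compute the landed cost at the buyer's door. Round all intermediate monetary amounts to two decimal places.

FCA: the seller delivers export-cleared goods to the carrier; the buyer bears costs from that point.
Already in the invoice (seller's account under FCA): inland to port, export clearance — exclude.
CIF value = FCA price + origin terminal + freight + insurance = 67977.14 + 282.20 + 9726.20 + 316.14 = 78301.68
Import duty = 7756 × 4.31 = 33428.36
Buyer bears: origin terminal 282.20 + freight 9726.20 + insurance 316.14 + delivery 1098.59 + duty 33428.36 = 44851.49
Landed cost = invoice 67977.14 + 44851.49 = 112828.63

Total landed cost: AUD 112828.63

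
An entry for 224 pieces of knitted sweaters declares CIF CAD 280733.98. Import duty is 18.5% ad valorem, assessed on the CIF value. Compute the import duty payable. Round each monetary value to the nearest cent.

Import duty = 280733.98 × 18.5% = 51935.79

Import duty: CAD 51935.79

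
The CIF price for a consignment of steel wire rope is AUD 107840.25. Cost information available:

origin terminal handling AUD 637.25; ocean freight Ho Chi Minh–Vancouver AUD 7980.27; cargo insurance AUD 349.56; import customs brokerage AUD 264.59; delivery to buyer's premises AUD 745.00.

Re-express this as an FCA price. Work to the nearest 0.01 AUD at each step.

FCA price: AUD 98873.17

Not relevant to the conversion: brokerage, delivery — on the buyer under both terms; not part of either seller's price.
From CIF to FCA, the seller no longer bears: origin terminal, freight, insurance.
FCA price = 107840.25 − 637.25 − 7980.27 − 349.56 = 98873.17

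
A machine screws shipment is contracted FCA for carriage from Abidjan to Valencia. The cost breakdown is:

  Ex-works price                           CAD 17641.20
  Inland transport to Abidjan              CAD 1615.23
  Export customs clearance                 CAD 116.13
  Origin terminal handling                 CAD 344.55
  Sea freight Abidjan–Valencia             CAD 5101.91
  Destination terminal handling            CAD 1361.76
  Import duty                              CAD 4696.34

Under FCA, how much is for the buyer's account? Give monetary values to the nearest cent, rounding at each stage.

Buyer's account: CAD 11504.56

FCA: the seller delivers export-cleared goods to the carrier; the buyer bears costs from that point.
Seller's account: goods 17641.20 + inland to port 1615.23 + export clearance 116.13 = 19372.56
Buyer's account: origin terminal 344.55 + freight 5101.91 + destination terminal 1361.76 + duty 4696.34 = 11504.56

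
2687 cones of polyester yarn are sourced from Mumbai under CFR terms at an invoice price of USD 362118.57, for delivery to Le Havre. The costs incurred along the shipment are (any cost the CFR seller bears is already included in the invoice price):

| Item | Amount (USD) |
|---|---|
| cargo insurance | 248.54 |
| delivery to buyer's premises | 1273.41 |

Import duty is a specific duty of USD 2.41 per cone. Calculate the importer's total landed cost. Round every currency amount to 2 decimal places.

Total landed cost: USD 370116.19

CFR: the seller pays costs through ocean freight to the destination port, but not insurance.
CIF value = CFR price + insurance = 362118.57 + 248.54 = 362367.11
Import duty = 2687 × 2.41 = 6475.67
Buyer bears: insurance 248.54 + delivery 1273.41 + duty 6475.67 = 7997.62
Landed cost = invoice 362118.57 + 7997.62 = 370116.19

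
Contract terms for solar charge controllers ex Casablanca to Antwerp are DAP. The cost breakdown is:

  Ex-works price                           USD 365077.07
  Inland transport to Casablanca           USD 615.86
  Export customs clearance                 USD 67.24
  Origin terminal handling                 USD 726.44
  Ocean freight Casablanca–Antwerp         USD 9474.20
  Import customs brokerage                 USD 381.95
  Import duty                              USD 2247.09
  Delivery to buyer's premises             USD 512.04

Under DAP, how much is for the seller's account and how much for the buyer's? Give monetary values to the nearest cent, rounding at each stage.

DAP: the seller bears all costs to the named destination except import duty and clearance.
Seller's account: goods 365077.07 + inland to port 615.86 + export clearance 67.24 + origin terminal 726.44 + freight 9474.20 + delivery 512.04 = 376472.85
Buyer's account: brokerage 381.95 + duty 2247.09 = 2629.04

Seller: USD 376472.85; buyer: USD 2629.04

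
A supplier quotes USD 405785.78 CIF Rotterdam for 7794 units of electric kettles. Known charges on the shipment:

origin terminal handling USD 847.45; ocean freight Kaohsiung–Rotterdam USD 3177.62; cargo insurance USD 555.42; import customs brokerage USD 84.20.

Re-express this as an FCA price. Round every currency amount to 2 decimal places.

FCA price: USD 401205.29

Not relevant to the conversion: brokerage — on the buyer under both terms; not part of either seller's price.
From CIF to FCA, the seller no longer bears: origin terminal, freight, insurance.
FCA price = 405785.78 − 847.45 − 3177.62 − 555.42 = 401205.29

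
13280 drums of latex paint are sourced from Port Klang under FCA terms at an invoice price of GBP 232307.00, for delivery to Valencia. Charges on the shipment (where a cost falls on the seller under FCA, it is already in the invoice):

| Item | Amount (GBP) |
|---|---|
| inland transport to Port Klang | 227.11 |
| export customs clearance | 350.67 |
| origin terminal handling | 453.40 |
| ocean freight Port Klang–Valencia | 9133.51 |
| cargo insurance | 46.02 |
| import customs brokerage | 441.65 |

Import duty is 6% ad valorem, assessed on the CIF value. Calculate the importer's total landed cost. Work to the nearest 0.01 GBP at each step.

FCA: the seller delivers export-cleared goods to the carrier; the buyer bears costs from that point.
Already in the invoice (seller's account under FCA): inland to port, export clearance — exclude.
CIF value = FCA price + origin terminal + freight + insurance = 232307.00 + 453.40 + 9133.51 + 46.02 = 241939.93
Import duty = 241939.93 × 6% = 14516.40
Buyer bears: origin terminal 453.40 + freight 9133.51 + insurance 46.02 + brokerage 441.65 + duty 14516.40 = 24590.98
Landed cost = invoice 232307.00 + 24590.98 = 256897.98

Total landed cost: GBP 256897.98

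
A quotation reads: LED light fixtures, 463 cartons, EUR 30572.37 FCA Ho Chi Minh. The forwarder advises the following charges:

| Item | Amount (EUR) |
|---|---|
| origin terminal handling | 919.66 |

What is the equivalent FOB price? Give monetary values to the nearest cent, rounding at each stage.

FOB price: EUR 31492.03

From FCA to FOB, the seller additionally bears: origin terminal.
FOB price = 30572.37 + 919.66 = 31492.03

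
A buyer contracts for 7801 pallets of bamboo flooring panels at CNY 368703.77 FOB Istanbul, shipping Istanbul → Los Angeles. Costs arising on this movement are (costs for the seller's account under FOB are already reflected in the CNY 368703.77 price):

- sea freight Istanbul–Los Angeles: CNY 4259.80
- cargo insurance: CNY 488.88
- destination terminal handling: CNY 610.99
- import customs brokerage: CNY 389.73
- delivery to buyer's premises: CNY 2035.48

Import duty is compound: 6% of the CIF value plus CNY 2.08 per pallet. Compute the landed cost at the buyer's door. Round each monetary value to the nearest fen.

Total landed cost: CNY 415121.88

FOB: the seller bears costs until goods are on board at the origin port; the buyer bears freight, insurance and all costs thereafter.
CIF value = FOB price + freight + insurance = 368703.77 + 4259.80 + 488.88 = 373452.45
Ad valorem component: 373452.45 × 6% = 22407.15
Specific component: 7801 × 2.08 = 16226.08
Import duty = 22407.15 + 16226.08 = 38633.23
Buyer bears: freight 4259.80 + insurance 488.88 + destination terminal 610.99 + brokerage 389.73 + delivery 2035.48 + duty 38633.23 = 46418.11
Landed cost = invoice 368703.77 + 46418.11 = 415121.88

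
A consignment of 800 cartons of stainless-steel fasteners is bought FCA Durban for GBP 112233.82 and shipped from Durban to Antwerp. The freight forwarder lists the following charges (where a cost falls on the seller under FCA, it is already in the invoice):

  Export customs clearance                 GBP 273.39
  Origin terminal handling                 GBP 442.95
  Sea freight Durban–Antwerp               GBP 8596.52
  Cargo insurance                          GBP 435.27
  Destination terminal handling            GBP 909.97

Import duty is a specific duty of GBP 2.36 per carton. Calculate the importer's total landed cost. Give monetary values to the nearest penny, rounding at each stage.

FCA: the seller delivers export-cleared goods to the carrier; the buyer bears costs from that point.
Already in the invoice (seller's account under FCA): export clearance — exclude.
CIF value = FCA price + origin terminal + freight + insurance = 112233.82 + 442.95 + 8596.52 + 435.27 = 121708.56
Import duty = 800 × 2.36 = 1888.00
Buyer bears: origin terminal 442.95 + freight 8596.52 + insurance 435.27 + destination terminal 909.97 + duty 1888.00 = 12272.71
Landed cost = invoice 112233.82 + 12272.71 = 124506.53

Total landed cost: GBP 124506.53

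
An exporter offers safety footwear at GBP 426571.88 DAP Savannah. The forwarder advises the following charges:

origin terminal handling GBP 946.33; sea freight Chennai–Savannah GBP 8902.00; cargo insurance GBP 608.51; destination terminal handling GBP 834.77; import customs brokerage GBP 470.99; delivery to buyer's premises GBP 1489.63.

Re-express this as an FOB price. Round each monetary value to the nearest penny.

FOB price: GBP 414736.97

Not relevant to the conversion: origin terminal — on the seller under both DAP and FOB; already in the DAP price and stays in the FOB price. brokerage — on the buyer under both terms; not part of either seller's price.
From DAP to FOB, the seller no longer bears: freight, insurance, destination terminal, delivery.
FOB price = 426571.88 − 8902.00 − 608.51 − 834.77 − 1489.63 = 414736.97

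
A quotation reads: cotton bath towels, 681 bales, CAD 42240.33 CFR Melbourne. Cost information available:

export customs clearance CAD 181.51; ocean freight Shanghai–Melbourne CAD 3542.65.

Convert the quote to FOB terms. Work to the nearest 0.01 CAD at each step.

FOB price: CAD 38697.68

Not relevant to the conversion: export clearance — on the seller under both CFR and FOB; already in the CFR price and stays in the FOB price.
From CFR to FOB, the seller no longer bears: freight.
FOB price = 42240.33 − 3542.65 = 38697.68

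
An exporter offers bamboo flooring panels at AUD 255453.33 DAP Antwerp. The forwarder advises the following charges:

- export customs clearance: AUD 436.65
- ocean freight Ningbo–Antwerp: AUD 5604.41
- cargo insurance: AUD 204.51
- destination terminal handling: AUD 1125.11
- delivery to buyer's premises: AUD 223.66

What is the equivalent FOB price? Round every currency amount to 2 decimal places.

Not relevant to the conversion: export clearance — on the seller under both DAP and FOB; already in the DAP price and stays in the FOB price.
From DAP to FOB, the seller no longer bears: freight, insurance, destination terminal, delivery.
FOB price = 255453.33 − 5604.41 − 204.51 − 1125.11 − 223.66 = 248295.64

FOB price: AUD 248295.64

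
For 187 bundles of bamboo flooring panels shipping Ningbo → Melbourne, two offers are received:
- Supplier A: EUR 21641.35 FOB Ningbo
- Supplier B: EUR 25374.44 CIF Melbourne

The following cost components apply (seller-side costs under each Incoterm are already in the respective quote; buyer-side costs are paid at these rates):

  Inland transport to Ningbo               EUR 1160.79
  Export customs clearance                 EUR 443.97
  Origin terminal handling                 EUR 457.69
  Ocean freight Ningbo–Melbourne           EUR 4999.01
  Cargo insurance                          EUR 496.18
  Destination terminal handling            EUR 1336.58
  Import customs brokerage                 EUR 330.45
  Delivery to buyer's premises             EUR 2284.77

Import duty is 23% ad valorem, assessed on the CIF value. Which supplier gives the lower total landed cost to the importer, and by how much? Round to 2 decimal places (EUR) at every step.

Supplier B is cheaper by EUR 2167.38

Supplier A (FOB):
CIF value = FOB price + freight + insurance = 21641.35 + 4999.01 + 496.18 = 27136.54
Import duty = 27136.54 × 23% = 6241.40
Buyer bears (A): 4999.01 + 496.18 + 1336.58 + 330.45 + 2284.77 = 9446.99
Landed cost (A) = invoice 21641.35 + 9446.99 + duty 6241.40 = 37329.74
Supplier B (CIF):
The CIF price already equals the CIF value: 25374.44
Import duty = 25374.44 × 23% = 5836.12
Buyer bears (B): 1336.58 + 330.45 + 2284.77 = 3951.80
Landed cost (B) = invoice 25374.44 + 3951.80 + duty 5836.12 = 35162.36
Difference = |37329.74 − 35162.36| = 2167.38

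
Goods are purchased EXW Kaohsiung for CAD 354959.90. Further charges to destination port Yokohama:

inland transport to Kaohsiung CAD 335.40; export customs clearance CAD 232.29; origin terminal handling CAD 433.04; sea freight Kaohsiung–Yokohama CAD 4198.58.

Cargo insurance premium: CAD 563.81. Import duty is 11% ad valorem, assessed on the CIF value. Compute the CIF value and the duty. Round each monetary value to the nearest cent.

CIF = EXW price + pre-shipment costs + freight + insurance
CIF = 354959.90 + 335.40 + 232.29 + 433.04 + 4198.58 + 563.81 = 360723.02
Import duty = 360723.02 × 11% = 39679.53

CIF value: CAD 360723.02; import duty: CAD 39679.53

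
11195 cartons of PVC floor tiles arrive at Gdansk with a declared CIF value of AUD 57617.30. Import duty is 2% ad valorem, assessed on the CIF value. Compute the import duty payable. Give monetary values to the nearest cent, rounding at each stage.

Import duty: AUD 1152.35

Import duty = 57617.30 × 2% = 1152.35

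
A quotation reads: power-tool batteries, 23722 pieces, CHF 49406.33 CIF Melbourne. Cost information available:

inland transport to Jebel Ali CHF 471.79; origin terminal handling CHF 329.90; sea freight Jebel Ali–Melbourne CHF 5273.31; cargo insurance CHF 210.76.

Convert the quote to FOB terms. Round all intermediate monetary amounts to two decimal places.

FOB price: CHF 43922.26

Not relevant to the conversion: inland to port, origin terminal — on the seller under both CIF and FOB; already in the CIF price and stays in the FOB price.
From CIF to FOB, the seller no longer bears: freight, insurance.
FOB price = 49406.33 − 5273.31 − 210.76 = 43922.26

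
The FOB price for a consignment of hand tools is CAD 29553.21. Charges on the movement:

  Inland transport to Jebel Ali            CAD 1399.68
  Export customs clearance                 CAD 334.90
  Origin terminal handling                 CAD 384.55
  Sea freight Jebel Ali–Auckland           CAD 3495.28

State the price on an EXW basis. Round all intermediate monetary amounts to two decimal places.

EXW price: CAD 27434.08

Not relevant to the conversion: freight — on the buyer under both terms; not part of either seller's price.
From FOB to EXW, the seller no longer bears: inland to port, export clearance, origin terminal.
EXW price = 29553.21 − 1399.68 − 334.90 − 384.55 = 27434.08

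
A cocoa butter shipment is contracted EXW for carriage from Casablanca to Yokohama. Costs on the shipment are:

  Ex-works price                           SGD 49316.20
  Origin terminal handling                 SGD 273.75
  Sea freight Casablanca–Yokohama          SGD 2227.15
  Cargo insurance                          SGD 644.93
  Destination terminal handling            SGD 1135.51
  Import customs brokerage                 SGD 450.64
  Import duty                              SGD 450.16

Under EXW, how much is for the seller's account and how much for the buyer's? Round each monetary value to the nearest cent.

Seller: SGD 49316.20; buyer: SGD 5182.14

EXW: the seller makes goods available at their premises; the buyer bears all onward costs.
Seller's account: goods 49316.20 = 49316.20
Buyer's account: origin terminal 273.75 + freight 2227.15 + insurance 644.93 + destination terminal 1135.51 + brokerage 450.64 + duty 450.16 = 5182.14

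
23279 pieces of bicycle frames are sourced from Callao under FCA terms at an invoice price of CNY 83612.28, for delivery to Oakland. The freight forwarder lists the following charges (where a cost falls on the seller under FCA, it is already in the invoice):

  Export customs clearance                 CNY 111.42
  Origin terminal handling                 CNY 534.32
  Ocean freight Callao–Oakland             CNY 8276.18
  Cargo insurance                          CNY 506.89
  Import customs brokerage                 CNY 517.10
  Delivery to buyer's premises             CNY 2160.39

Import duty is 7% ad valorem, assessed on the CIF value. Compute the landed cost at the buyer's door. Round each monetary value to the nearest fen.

Total landed cost: CNY 102112.24

FCA: the seller delivers export-cleared goods to the carrier; the buyer bears costs from that point.
Already in the invoice (seller's account under FCA): export clearance — exclude.
CIF value = FCA price + origin terminal + freight + insurance = 83612.28 + 534.32 + 8276.18 + 506.89 = 92929.67
Import duty = 92929.67 × 7% = 6505.08
Buyer bears: origin terminal 534.32 + freight 8276.18 + insurance 506.89 + brokerage 517.10 + delivery 2160.39 + duty 6505.08 = 18499.96
Landed cost = invoice 83612.28 + 18499.96 = 102112.24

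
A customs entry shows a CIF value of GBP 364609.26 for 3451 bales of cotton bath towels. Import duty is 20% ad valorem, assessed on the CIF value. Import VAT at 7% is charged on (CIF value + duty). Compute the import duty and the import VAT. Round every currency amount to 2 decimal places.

Import duty = 364609.26 × 20% = 72921.85
VAT base = CIF + duty = 364609.26 + 72921.85 = 437531.11
Import VAT = 437531.11 × 7% = 30627.18

Import duty: GBP 72921.85; import VAT: GBP 30627.18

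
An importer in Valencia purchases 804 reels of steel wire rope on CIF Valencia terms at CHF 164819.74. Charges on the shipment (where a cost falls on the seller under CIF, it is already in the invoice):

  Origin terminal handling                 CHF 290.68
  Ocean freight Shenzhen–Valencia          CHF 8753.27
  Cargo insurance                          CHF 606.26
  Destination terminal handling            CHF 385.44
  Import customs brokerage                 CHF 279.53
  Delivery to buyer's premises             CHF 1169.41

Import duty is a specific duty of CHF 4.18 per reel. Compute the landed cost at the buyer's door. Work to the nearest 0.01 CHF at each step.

CIF: the seller pays costs through ocean freight and marine insurance to the destination port.
Already in the invoice (seller's account under CIF): origin terminal, freight, insurance — exclude.
The CIF price already equals the CIF value: 164819.74
Import duty = 804 × 4.18 = 3360.72
Buyer bears: destination terminal 385.44 + brokerage 279.53 + delivery 1169.41 + duty 3360.72 = 5195.10
Landed cost = invoice 164819.74 + 5195.10 = 170014.84

Total landed cost: CHF 170014.84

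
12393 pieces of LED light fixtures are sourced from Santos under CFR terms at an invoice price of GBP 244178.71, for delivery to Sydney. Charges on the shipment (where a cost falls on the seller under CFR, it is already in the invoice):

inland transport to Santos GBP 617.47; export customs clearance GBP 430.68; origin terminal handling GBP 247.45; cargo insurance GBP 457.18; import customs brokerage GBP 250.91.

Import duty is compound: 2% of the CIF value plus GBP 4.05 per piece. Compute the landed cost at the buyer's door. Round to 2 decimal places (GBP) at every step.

CFR: the seller pays costs through ocean freight to the destination port, but not insurance.
Already in the invoice (seller's account under CFR): inland to port, export clearance, origin terminal — exclude.
CIF value = CFR price + insurance = 244178.71 + 457.18 = 244635.89
Ad valorem component: 244635.89 × 2% = 4892.72
Specific component: 12393 × 4.05 = 50191.65
Import duty = 4892.72 + 50191.65 = 55084.37
Buyer bears: insurance 457.18 + brokerage 250.91 + duty 55084.37 = 55792.46
Landed cost = invoice 244178.71 + 55792.46 = 299971.17

Total landed cost: GBP 299971.17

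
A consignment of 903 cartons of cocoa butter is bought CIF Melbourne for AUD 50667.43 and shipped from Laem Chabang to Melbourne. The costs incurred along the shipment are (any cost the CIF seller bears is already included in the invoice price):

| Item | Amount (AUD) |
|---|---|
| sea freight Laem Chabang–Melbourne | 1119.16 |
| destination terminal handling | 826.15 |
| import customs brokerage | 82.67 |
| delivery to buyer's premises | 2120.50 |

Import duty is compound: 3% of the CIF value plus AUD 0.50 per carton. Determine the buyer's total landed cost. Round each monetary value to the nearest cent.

CIF: the seller pays costs through ocean freight and marine insurance to the destination port.
Already in the invoice (seller's account under CIF): freight — exclude.
The CIF price already equals the CIF value: 50667.43
Ad valorem component: 50667.43 × 3% = 1520.02
Specific component: 903 × 0.50 = 451.50
Import duty = 1520.02 + 451.50 = 1971.52
Buyer bears: destination terminal 826.15 + brokerage 82.67 + delivery 2120.50 + duty 1971.52 = 5000.84
Landed cost = invoice 50667.43 + 5000.84 = 55668.27

Total landed cost: AUD 55668.27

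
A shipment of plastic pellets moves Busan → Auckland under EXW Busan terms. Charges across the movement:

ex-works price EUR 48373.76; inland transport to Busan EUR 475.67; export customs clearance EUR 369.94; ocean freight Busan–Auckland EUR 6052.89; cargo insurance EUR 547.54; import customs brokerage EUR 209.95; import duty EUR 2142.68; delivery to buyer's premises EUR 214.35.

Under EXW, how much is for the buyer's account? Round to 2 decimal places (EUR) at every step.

EXW: the seller makes goods available at their premises; the buyer bears all onward costs.
Seller's account: goods 48373.76 = 48373.76
Buyer's account: inland to port 475.67 + export clearance 369.94 + freight 6052.89 + insurance 547.54 + brokerage 209.95 + duty 2142.68 + delivery 214.35 = 10013.02

Buyer's account: EUR 10013.02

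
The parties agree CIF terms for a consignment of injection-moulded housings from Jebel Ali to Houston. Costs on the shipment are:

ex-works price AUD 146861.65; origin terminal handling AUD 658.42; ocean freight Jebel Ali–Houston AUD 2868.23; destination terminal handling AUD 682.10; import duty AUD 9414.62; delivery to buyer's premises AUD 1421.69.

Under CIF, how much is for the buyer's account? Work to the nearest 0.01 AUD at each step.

Buyer's account: AUD 11518.41

CIF: the seller pays costs through ocean freight and marine insurance to the destination port.
Seller's account: goods 146861.65 + origin terminal 658.42 + freight 2868.23 = 150388.30
Buyer's account: destination terminal 682.10 + duty 9414.62 + delivery 1421.69 = 11518.41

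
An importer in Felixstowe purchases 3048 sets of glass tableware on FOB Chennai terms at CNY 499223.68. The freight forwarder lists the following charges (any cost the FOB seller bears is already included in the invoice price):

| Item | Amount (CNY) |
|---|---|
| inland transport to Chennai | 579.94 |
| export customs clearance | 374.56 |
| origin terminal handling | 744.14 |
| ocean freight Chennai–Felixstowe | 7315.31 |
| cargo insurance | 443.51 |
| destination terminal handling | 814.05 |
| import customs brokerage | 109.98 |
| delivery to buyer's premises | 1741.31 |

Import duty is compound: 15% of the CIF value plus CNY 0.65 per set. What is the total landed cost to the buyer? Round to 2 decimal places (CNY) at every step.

Total landed cost: CNY 587676.42

FOB: the seller bears costs until goods are on board at the origin port; the buyer bears freight, insurance and all costs thereafter.
Already in the invoice (seller's account under FOB): inland to port, export clearance, origin terminal — exclude.
CIF value = FOB price + freight + insurance = 499223.68 + 7315.31 + 443.51 = 506982.50
Ad valorem component: 506982.50 × 15% = 76047.38
Specific component: 3048 × 0.65 = 1981.20
Import duty = 76047.38 + 1981.20 = 78028.58
Buyer bears: freight 7315.31 + insurance 443.51 + destination terminal 814.05 + brokerage 109.98 + delivery 1741.31 + duty 78028.58 = 88452.74
Landed cost = invoice 499223.68 + 88452.74 = 587676.42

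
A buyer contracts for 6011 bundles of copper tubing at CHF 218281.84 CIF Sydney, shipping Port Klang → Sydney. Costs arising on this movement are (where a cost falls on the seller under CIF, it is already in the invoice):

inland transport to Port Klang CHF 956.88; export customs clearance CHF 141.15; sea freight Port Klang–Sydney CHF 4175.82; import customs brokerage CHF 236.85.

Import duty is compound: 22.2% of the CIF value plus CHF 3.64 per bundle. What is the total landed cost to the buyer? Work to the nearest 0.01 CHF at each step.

Total landed cost: CHF 288857.30

CIF: the seller pays costs through ocean freight and marine insurance to the destination port.
Already in the invoice (seller's account under CIF): inland to port, export clearance, freight — exclude.
The CIF price already equals the CIF value: 218281.84
Ad valorem component: 218281.84 × 22.2% = 48458.57
Specific component: 6011 × 3.64 = 21880.04
Import duty = 48458.57 + 21880.04 = 70338.61
Buyer bears: brokerage 236.85 + duty 70338.61 = 70575.46
Landed cost = invoice 218281.84 + 70575.46 = 288857.30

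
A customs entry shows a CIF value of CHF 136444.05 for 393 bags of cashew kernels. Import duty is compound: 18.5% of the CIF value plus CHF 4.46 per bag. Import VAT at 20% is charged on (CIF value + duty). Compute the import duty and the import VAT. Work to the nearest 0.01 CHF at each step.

Import duty: CHF 26994.93; import VAT: CHF 32687.80

Ad valorem component: 136444.05 × 18.5% = 25242.15
Specific component: 393 × 4.46 = 1752.78
Import duty = 25242.15 + 1752.78 = 26994.93
VAT base = CIF + duty = 136444.05 + 26994.93 = 163438.98
Import VAT = 163438.98 × 20% = 32687.80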